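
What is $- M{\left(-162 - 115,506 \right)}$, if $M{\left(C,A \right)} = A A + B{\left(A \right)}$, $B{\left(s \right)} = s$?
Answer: $-256542$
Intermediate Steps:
$M{\left(C,A \right)} = A + A^{2}$ ($M{\left(C,A \right)} = A A + A = A^{2} + A = A + A^{2}$)
$- M{\left(-162 - 115,506 \right)} = - 506 \left(1 + 506\right) = - 506 \cdot 507 = \left(-1\right) 256542 = -256542$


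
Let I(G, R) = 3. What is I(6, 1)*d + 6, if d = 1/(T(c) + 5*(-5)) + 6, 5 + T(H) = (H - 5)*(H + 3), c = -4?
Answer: 167/7 ≈ 23.857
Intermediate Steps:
T(H) = -5 + (-5 + H)*(3 + H) (T(H) = -5 + (H - 5)*(H + 3) = -5 + (-5 + H)*(3 + H))
d = 125/21 (d = 1/((-20 + (-4)² - 2*(-4)) + 5*(-5)) + 6 = 1/((-20 + 16 + 8) - 25) + 6 = 1/(4 - 25) + 6 = 1/(-21) + 6 = -1/21 + 6 = 125/21 ≈ 5.9524)
I(6, 1)*d + 6 = 3*(125/21) + 6 = 125/7 + 6 = 167/7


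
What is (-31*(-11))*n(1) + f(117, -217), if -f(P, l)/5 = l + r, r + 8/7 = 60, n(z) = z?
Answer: 7922/7 ≈ 1131.7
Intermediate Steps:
r = 412/7 (r = -8/7 + 60 = 412/7 ≈ 58.857)
f(P, l) = -2060/7 - 5*l (f(P, l) = -5*(l + 412/7) = -5*(412/7 + l) = -2060/7 - 5*l)
(-31*(-11))*n(1) + f(117, -217) = -31*(-11)*1 + (-2060/7 - 5*(-217)) = 341*1 + (-2060/7 + 1085) = 341 + 5535/7 = 7922/7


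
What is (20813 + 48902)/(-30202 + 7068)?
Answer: -69715/23134 ≈ -3.0135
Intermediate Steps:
(20813 + 48902)/(-30202 + 7068) = 69715/(-23134) = 69715*(-1/23134) = -69715/23134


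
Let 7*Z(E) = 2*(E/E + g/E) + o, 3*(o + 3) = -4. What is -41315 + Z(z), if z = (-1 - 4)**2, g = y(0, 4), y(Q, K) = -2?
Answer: -21690562/525 ≈ -41315.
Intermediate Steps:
o = -13/3 (o = -3 + (1/3)*(-4) = -3 - 4/3 = -13/3 ≈ -4.3333)
g = -2
z = 25 (z = (-5)**2 = 25)
Z(E) = -1/3 - 4/(7*E) (Z(E) = (2*(E/E - 2/E) - 13/3)/7 = (2*(1 - 2/E) - 13/3)/7 = ((2 - 4/E) - 13/3)/7 = (-7/3 - 4/E)/7 = -1/3 - 4/(7*E))
-41315 + Z(z) = -41315 + (1/21)*(-12 - 7*25)/25 = -41315 + (1/21)*(1/25)*(-12 - 175) = -41315 + (1/21)*(1/25)*(-187) = -41315 - 187/525 = -21690562/525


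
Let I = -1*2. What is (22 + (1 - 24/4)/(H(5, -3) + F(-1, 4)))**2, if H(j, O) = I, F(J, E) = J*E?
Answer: 18769/36 ≈ 521.36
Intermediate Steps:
F(J, E) = E*J
I = -2
H(j, O) = -2
(22 + (1 - 24/4)/(H(5, -3) + F(-1, 4)))**2 = (22 + (1 - 24/4)/(-2 + 4*(-1)))**2 = (22 + (1 - 24*1/4)/(-2 - 4))**2 = (22 + (1 - 6)/(-6))**2 = (22 - 5*(-1/6))**2 = (22 + 5/6)**2 = (137/6)**2 = 18769/36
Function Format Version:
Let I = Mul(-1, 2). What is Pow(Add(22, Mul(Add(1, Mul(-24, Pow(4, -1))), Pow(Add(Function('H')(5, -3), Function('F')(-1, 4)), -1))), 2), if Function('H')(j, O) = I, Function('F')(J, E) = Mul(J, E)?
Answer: Rational(18769, 36) ≈ 521.36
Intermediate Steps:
Function('F')(J, E) = Mul(E, J)
I = -2
Function('H')(j, O) = -2
Pow(Add(22, Mul(Add(1, Mul(-24, Pow(4, -1))), Pow(Add(Function('H')(5, -3), Function('F')(-1, 4)), -1))), 2) = Pow(Add(22, Mul(Add(1, Mul(-24, Pow(4, -1))), Pow(Add(-2, Mul(4, -1)), -1))), 2) = Pow(Add(22, Mul(Add(1, Mul(-24, Rational(1, 4))), Pow(Add(-2, -4), -1))), 2) = Pow(Add(22, Mul(Add(1, -6), Pow(-6, -1))), 2) = Pow(Add(22, Mul(-5, Rational(-1, 6))), 2) = Pow(Add(22, Rational(5, 6)), 2) = Pow(Rational(137, 6), 2) = Rational(18769, 36)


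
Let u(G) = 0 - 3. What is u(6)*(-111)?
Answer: 333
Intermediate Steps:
u(G) = -3
u(6)*(-111) = -3*(-111) = 333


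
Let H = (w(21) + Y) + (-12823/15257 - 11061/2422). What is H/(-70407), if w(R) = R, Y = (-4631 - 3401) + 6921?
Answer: 4497554427/289079047642 ≈ 0.015558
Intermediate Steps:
Y = -1111 (Y = -8032 + 6921 = -1111)
H = -40477989843/36952454 (H = (21 - 1111) + (-12823/15257 - 11061/2422) = -1090 + (-12823*1/15257 - 11061*1/2422) = -1090 + (-12823/15257 - 11061/2422) = -1090 - 199814983/36952454 = -40477989843/36952454 ≈ -1095.4)
H/(-70407) = -40477989843/36952454/(-70407) = -40477989843/36952454*(-1/70407) = 4497554427/289079047642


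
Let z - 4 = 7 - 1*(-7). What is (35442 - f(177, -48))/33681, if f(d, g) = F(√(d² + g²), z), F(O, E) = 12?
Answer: 11810/11227 ≈ 1.0519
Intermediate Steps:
z = 18 (z = 4 + (7 - 1*(-7)) = 4 + (7 + 7) = 4 + 14 = 18)
f(d, g) = 12
(35442 - f(177, -48))/33681 = (35442 - 1*12)/33681 = (35442 - 12)*(1/33681) = 35430*(1/33681) = 11810/11227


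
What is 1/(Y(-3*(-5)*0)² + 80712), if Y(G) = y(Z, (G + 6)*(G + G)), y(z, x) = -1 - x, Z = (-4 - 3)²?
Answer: 1/80713 ≈ 1.2390e-5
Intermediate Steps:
Z = 49 (Z = (-7)² = 49)
Y(G) = -1 - 2*G*(6 + G) (Y(G) = -1 - (G + 6)*(G + G) = -1 - (6 + G)*2*G = -1 - 2*G*(6 + G))
1/(Y(-3*(-5)*0)² + 80712) = 1/((-1 - 2*-3*(-5)*0*(6 - 3*(-5)*0))² + 80712) = 1/((-1 - 2*15*0*(6 + 15*0))² + 80712) = 1/((-1 - 2*0*(6 + 0))² + 80712) = 1/((-1 - 2*0*6)² + 80712) = 1/((-1 + 0)² + 80712) = 1/((-1)² + 80712) = 1/(1 + 80712) = 1/80713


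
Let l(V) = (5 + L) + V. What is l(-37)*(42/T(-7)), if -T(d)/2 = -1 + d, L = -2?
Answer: -357/4 ≈ -89.250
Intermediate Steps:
l(V) = 3 + V (l(V) = (5 - 2) + V = 3 + V)
T(d) = 2 - 2*d (T(d) = -2*(-1 + d) = 2 - 2*d)
l(-37)*(42/T(-7)) = (3 - 37)*(42/(2 - 2*(-7))) = -1428/(2 + 14) = -1428/16 = -34*21/8 = -357/4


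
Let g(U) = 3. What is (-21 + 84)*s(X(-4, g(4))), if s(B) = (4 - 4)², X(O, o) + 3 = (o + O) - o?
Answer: 0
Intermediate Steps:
X(O, o) = -3 + O (X(O, o) = -3 + ((o + O) - o) = -3 + ((O + o) - o) = -3 + O)
s(B) = 0 (s(B) = 0² = 0)
(-21 + 84)*s(X(-4, g(4))) = (-21 + 84)*0 = 63*0 = 0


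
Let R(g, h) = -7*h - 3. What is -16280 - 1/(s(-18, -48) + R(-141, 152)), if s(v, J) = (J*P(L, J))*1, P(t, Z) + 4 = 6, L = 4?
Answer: -18933639/1163 ≈ -16280.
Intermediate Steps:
P(t, Z) = 2 (P(t, Z) = -4 + 6 = 2)
R(g, h) = -3 - 7*h
s(v, J) = 2*J (s(v, J) = (J*2)*1 = (2*J)*1 = 2*J)
-16280 - 1/(s(-18, -48) + R(-141, 152)) = -16280 - 1/(2*(-48) + (-3 - 7*152)) = -16280 - 1/(-96 + (-3 - 1064)) = -16280 - 1/(-96 - 1067) = -16280 - 1/(-1163) = -16280 - 1*(-1/1163) = -16280 + 1/1163 = -18933639/1163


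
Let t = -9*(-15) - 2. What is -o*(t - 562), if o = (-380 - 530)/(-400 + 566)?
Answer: -195195/83 ≈ -2351.7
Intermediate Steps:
t = 133 (t = 135 - 2 = 133)
o = -455/83 (o = -910/166 = -910*1/166 = -455/83 ≈ -5.4819)
-o*(t - 562) = -(-455)*(133 - 562)/83 = -(-455)*(-429)/83 = -1*195195/83 = -195195/83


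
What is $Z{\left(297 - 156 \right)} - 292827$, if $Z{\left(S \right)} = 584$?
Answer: $-292243$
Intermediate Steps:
$Z{\left(297 - 156 \right)} - 292827 = 584 - 292827 = -292243$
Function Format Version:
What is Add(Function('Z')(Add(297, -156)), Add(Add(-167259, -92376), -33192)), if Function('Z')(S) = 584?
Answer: -292243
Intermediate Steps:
Add(Function('Z')(Add(297, -156)), Add(Add(-167259, -92376), -33192)) = Add(584, Add(Add(-167259, -92376), -33192)) = Add(584, Add(-259635, -33192)) = Add(584, -292827) = -292243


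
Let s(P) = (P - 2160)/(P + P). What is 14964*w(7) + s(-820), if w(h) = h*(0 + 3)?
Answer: 25768157/82 ≈ 3.1425e+5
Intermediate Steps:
s(P) = (-2160 + P)/(2*P) (s(P) = (-2160 + P)/((2*P)) = (-2160 + P)*(1/(2*P)) = (-2160 + P)/(2*P))
w(h) = 3*h (w(h) = h*3 = 3*h)
14964*w(7) + s(-820) = 14964*(3*7) + (½)*(-2160 - 820)/(-820) = 14964*21 + (½)*(-1/820)*(-2980) = 314244 + 149/82 = 25768157/82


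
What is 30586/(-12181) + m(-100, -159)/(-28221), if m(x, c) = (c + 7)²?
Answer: -1144597330/343760001 ≈ -3.3296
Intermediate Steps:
m(x, c) = (7 + c)²
30586/(-12181) + m(-100, -159)/(-28221) = 30586/(-12181) + (7 - 159)²/(-28221) = 30586*(-1/12181) + (-152)²*(-1/28221) = -30586/12181 + 23104*(-1/28221) = -30586/12181 - 23104/28221 = -1144597330/343760001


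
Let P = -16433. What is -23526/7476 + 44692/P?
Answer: -120120025/20475518 ≈ -5.8665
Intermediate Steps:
-23526/7476 + 44692/P = -23526/7476 + 44692/(-16433) = -23526*1/7476 + 44692*(-1/16433) = -3921/1246 - 44692/16433 = -120120025/20475518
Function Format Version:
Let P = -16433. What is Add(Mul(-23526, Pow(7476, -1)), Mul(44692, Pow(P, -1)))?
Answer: Rational(-120120025, 20475518) ≈ -5.8665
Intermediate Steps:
Add(Mul(-23526, Pow(7476, -1)), Mul(44692, Pow(P, -1))) = Add(Mul(-23526, Pow(7476, -1)), Mul(44692, Pow(-16433, -1))) = Add(Mul(-23526, Rational(1, 7476)), Mul(44692, Rational(-1, 16433))) = Add(Rational(-3921, 1246), Rational(-44692, 16433)) = Rational(-120120025, 20475518)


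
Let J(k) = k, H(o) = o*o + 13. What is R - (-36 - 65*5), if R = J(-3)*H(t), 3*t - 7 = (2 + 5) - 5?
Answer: 295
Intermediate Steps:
t = 3 (t = 7/3 + ((2 + 5) - 5)/3 = 7/3 + (7 - 5)/3 = 7/3 + (⅓)*2 = 7/3 + ⅔ = 3)
H(o) = 13 + o² (H(o) = o² + 13 = 13 + o²)
R = -66 (R = -3*(13 + 3²) = -3*(13 + 9) = -3*22 = -66)
R - (-36 - 65*5) = -66 - (-36 - 65*5) = -66 - (-36 - 325) = -66 - 1*(-361) = -66 + 361 = 295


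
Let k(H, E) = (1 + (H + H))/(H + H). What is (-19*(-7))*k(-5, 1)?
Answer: 1197/10 ≈ 119.70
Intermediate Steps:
k(H, E) = (1 + 2*H)/(2*H) (k(H, E) = (1 + 2*H)/((2*H)) = (1 + 2*H)*(1/(2*H)) = (1 + 2*H)/(2*H))
(-19*(-7))*k(-5, 1) = (-19*(-7))*((½ - 5)/(-5)) = 133*(-⅕*(-9/2)) = 133*(9/10) = 1197/10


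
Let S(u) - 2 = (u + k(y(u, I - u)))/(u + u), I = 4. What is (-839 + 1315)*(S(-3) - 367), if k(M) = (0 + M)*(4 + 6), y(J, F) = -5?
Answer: -508606/3 ≈ -1.6954e+5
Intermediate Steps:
k(M) = 10*M (k(M) = M*10 = 10*M)
S(u) = 2 + (-50 + u)/(2*u) (S(u) = 2 + (u + 10*(-5))/(u + u) = 2 + (u - 50)/((2*u)) = 2 + (-50 + u)*(1/(2*u)) = 2 + (-50 + u)/(2*u))
(-839 + 1315)*(S(-3) - 367) = (-839 + 1315)*((5/2 - 25/(-3)) - 367) = 476*((5/2 - 25*(-⅓)) - 367) = 476*((5/2 + 25/3) - 367) = 476*(65/6 - 367) = 476*(-2137/6) = -508606/3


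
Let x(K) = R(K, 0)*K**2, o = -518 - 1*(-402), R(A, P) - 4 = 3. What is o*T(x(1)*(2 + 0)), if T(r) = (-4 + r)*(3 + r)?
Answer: -19720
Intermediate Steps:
R(A, P) = 7 (R(A, P) = 4 + 3 = 7)
o = -116 (o = -518 + 402 = -116)
x(K) = 7*K**2
o*T(x(1)*(2 + 0)) = -116*(-12 + ((7*1**2)*(2 + 0))**2 - 7*1**2*(2 + 0)) = -116*(-12 + ((7*1)*2)**2 - 7*1*2) = -116*(-12 + (7*2)**2 - 7*2) = -116*(-12 + 14**2 - 1*14) = -116*(-12 + 196 - 14) = -116*170 = -19720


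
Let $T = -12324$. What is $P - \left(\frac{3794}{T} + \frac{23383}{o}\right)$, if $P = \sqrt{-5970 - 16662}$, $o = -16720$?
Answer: $\frac{87901943}{51514320} + 2 i \sqrt{5658} \approx 1.7064 + 150.44 i$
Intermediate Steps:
$P = 2 i \sqrt{5658}$ ($P = \sqrt{-22632} = 2 i \sqrt{5658} \approx 150.44 i$)
$P - \left(\frac{3794}{T} + \frac{23383}{o}\right) = 2 i \sqrt{5658} - \left(\frac{3794}{-12324} + \frac{23383}{-16720}\right) = 2 i \sqrt{5658} - \left(3794 \left(- \frac{1}{12324}\right) + 23383 \left(- \frac{1}{16720}\right)\right) = 2 i \sqrt{5658} - \left(- \frac{1897}{6162} - \frac{23383}{16720}\right) = 2 i \sqrt{5658} - - \frac{87901943}{51514320} = 2 i \sqrt{5658} + \frac{87901943}{51514320} = \frac{87901943}{51514320} + 2 i \sqrt{5658}$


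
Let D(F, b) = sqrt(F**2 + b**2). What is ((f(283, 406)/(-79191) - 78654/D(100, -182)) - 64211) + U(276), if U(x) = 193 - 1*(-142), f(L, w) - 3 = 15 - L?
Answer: -5058404051/79191 - 39327*sqrt(10781)/10781 ≈ -64255.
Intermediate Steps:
f(L, w) = 18 - L (f(L, w) = 3 + (15 - L) = 18 - L)
U(x) = 335 (U(x) = 193 + 142 = 335)
((f(283, 406)/(-79191) - 78654/D(100, -182)) - 64211) + U(276) = (((18 - 1*283)/(-79191) - 78654/sqrt(100**2 + (-182)**2)) - 64211) + 335 = (((18 - 283)*(-1/79191) - 78654/sqrt(10000 + 33124)) - 64211) + 335 = ((-265*(-1/79191) - 78654*sqrt(10781)/21562) - 64211) + 335 = ((265/79191 - 78654*sqrt(10781)/21562) - 64211) + 335 = ((265/79191 - 39327*sqrt(10781)/10781) - 64211) + 335 = (-5084933036/79191 - 39327*sqrt(10781)/10781) + 335 = -5058404051/79191 - 39327*sqrt(10781)/10781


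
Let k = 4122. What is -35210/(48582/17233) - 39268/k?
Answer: -69528607151/5562639 ≈ -12499.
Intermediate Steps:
-35210/(48582/17233) - 39268/k = -35210/(48582/17233) - 39268/4122 = -35210/(48582*(1/17233)) - 39268*1/4122 = -35210/48582/17233 - 19634/2061 = -35210*17233/48582 - 19634/2061 = -303386965/24291 - 19634/2061 = -69528607151/5562639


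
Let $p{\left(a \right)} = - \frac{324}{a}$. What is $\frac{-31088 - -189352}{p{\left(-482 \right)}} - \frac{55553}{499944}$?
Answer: $\frac{3178111178245}{13498488} \approx 2.3544 \cdot 10^{5}$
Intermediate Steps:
$\frac{-31088 - -189352}{p{\left(-482 \right)}} - \frac{55553}{499944} = \frac{-31088 - -189352}{\left(-324\right) \frac{1}{-482}} - \frac{55553}{499944} = \frac{-31088 + 189352}{\left(-324\right) \left(- \frac{1}{482}\right)} - \frac{55553}{499944} = \frac{158264}{\frac{162}{241}} - \frac{55553}{499944} = 158264 \cdot \frac{241}{162} - \frac{55553}{499944} = \frac{19070812}{81} - \frac{55553}{499944} = \frac{3178111178245}{13498488}$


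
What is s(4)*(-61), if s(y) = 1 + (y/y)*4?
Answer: -305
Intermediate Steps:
s(y) = 5 (s(y) = 1 + 1*4 = 1 + 4 = 5)
s(4)*(-61) = 5*(-61) = -305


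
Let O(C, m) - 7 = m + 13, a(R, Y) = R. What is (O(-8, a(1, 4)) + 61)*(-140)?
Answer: -11480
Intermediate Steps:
O(C, m) = 20 + m (O(C, m) = 7 + (m + 13) = 7 + (13 + m) = 20 + m)
(O(-8, a(1, 4)) + 61)*(-140) = ((20 + 1) + 61)*(-140) = (21 + 61)*(-140) = 82*(-140) = -11480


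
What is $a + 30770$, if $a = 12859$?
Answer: $43629$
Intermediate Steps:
$a + 30770 = 12859 + 30770 = 43629$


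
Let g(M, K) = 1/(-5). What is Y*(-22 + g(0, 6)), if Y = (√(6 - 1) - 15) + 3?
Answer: 1332/5 - 111*√5/5 ≈ 216.76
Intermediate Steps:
Y = -12 + √5 (Y = (√5 - 15) + 3 = (-15 + √5) + 3 = -12 + √5 ≈ -9.7639)
g(M, K) = -⅕
Y*(-22 + g(0, 6)) = (-12 + √5)*(-22 - ⅕) = (-12 + √5)*(-111/5) = 1332/5 - 111*√5/5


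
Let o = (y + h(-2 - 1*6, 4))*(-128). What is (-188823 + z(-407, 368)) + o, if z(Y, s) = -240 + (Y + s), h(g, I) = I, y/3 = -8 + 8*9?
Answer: -214190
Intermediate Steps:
y = 192 (y = 3*(-8 + 8*9) = 3*(-8 + 72) = 3*64 = 192)
z(Y, s) = -240 + Y + s
o = -25088 (o = (192 + 4)*(-128) = 196*(-128) = -25088)
(-188823 + z(-407, 368)) + o = (-188823 + (-240 - 407 + 368)) - 25088 = (-188823 - 279) - 25088 = -189102 - 25088 = -214190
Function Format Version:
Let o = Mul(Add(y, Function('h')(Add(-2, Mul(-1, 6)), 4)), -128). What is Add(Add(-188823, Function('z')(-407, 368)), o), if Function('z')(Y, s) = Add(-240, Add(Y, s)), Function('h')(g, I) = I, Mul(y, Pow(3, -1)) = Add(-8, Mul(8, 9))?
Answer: -214190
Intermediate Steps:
y = 192 (y = Mul(3, Add(-8, Mul(8, 9))) = Mul(3, Add(-8, 72)) = Mul(3, 64) = 192)
Function('z')(Y, s) = Add(-240, Y, s)
o = -25088 (o = Mul(Add(192, 4), -128) = Mul(196, -128) = -25088)
Add(Add(-188823, Function('z')(-407, 368)), o) = Add(Add(-188823, Add(-240, -407, 368)), -25088) = Add(Add(-188823, -279), -25088) = Add(-189102, -25088) = -214190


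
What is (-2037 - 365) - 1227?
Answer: -3629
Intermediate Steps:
(-2037 - 365) - 1227 = -2402 - 1227 = -3629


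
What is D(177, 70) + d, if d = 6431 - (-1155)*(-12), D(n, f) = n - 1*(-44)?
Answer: -7208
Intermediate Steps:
D(n, f) = 44 + n (D(n, f) = n + 44 = 44 + n)
d = -7429 (d = 6431 - 1*13860 = 6431 - 13860 = -7429)
D(177, 70) + d = (44 + 177) - 7429 = 221 - 7429 = -7208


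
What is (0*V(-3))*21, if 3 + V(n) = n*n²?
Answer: 0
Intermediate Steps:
V(n) = -3 + n³ (V(n) = -3 + n*n² = -3 + n³)
(0*V(-3))*21 = (0*(-3 + (-3)³))*21 = (0*(-3 - 27))*21 = (0*(-30))*21 = 0*21 = 0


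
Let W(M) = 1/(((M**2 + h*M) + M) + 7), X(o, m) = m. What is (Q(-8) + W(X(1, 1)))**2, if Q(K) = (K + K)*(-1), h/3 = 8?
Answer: 279841/1089 ≈ 256.97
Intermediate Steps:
h = 24 (h = 3*8 = 24)
W(M) = 1/(7 + M**2 + 25*M) (W(M) = 1/(((M**2 + 24*M) + M) + 7) = 1/((M**2 + 25*M) + 7) = 1/(7 + M**2 + 25*M))
Q(K) = -2*K (Q(K) = (2*K)*(-1) = -2*K)
(Q(-8) + W(X(1, 1)))**2 = (-2*(-8) + 1/(7 + 1**2 + 25*1))**2 = (16 + 1/(7 + 1 + 25))**2 = (16 + 1/33)**2 = (529/33)**2 = 279841/1089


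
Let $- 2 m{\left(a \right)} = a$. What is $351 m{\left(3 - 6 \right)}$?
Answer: $\frac{1053}{2} \approx 526.5$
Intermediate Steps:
$m{\left(a \right)} = - \frac{a}{2}$
$351 m{\left(3 - 6 \right)} = 351 \left(- \frac{3 - 6}{2}\right) = 351 \left(\left(- \frac{1}{2}\right) \left(-3\right)\right) = 351 \cdot \frac{3}{2} = \frac{1053}{2}$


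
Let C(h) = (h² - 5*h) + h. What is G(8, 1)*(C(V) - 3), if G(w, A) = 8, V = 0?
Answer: -24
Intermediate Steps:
C(h) = h² - 4*h
G(8, 1)*(C(V) - 3) = 8*(0*(-4 + 0) - 3) = 8*(0*(-4) - 3) = 8*(0 - 3) = 8*(-3) = -24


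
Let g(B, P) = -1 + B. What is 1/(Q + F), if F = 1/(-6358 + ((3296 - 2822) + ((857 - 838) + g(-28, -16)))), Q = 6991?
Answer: 5894/41204953 ≈ 0.00014304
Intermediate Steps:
F = -1/5894 (F = 1/(-6358 + ((3296 - 2822) + ((857 - 838) + (-1 - 28)))) = 1/(-6358 + (474 + (19 - 29))) = 1/(-6358 + (474 - 10)) = 1/(-6358 + 464) = 1/(-5894) = -1/5894 ≈ -0.00016966)
1/(Q + F) = 1/(6991 - 1/5894) = 1/(41204953/5894) = 5894/41204953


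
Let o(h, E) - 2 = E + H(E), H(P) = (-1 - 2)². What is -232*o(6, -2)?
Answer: -2088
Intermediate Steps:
H(P) = 9 (H(P) = (-3)² = 9)
o(h, E) = 11 + E (o(h, E) = 2 + (E + 9) = 2 + (9 + E) = 11 + E)
-232*o(6, -2) = -232*(11 - 2) = -232*9 = -2088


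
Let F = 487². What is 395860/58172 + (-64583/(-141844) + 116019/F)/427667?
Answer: 1423824305737590065289/209232255426100730116 ≈ 6.8050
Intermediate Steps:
F = 237169
395860/58172 + (-64583/(-141844) + 116019/F)/427667 = 395860/58172 + (-64583/(-141844) + 116019/237169)/427667 = 395860*(1/58172) + (-64583*(-1/141844) + 116019*(1/237169))*(1/427667) = 98965/14543 + (64583/141844 + 116019/237169)*(1/427667) = 98965/14543 + (31773684563/33640999636)*(1/427667) = 98965/14543 + 31773684563/14387145391329212 = 1423824305737590065289/209232255426100730116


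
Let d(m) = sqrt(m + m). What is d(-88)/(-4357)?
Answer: -4*I*sqrt(11)/4357 ≈ -0.0030449*I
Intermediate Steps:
d(m) = sqrt(2)*sqrt(m) (d(m) = sqrt(2*m) = sqrt(2)*sqrt(m))
d(-88)/(-4357) = (sqrt(2)*sqrt(-88))/(-4357) = (sqrt(2)*(2*I*sqrt(22)))*(-1/4357) = (4*I*sqrt(11))*(-1/4357) = -4*I*sqrt(11)/4357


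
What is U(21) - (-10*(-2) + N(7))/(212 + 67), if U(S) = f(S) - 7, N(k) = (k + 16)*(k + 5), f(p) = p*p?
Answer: 120790/279 ≈ 432.94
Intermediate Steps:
f(p) = p²
N(k) = (5 + k)*(16 + k) (N(k) = (16 + k)*(5 + k) = (5 + k)*(16 + k))
U(S) = -7 + S² (U(S) = S² - 7 = -7 + S²)
U(21) - (-10*(-2) + N(7))/(212 + 67) = (-7 + 21²) - (-10*(-2) + (80 + 7² + 21*7))/(212 + 67) = (-7 + 441) - (20 + (80 + 49 + 147))/279 = 434 - (20 + 276)/279 = 434 - 296/279 = 120790/279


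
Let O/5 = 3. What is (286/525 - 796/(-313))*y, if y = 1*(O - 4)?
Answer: 5581598/164325 ≈ 33.967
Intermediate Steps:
O = 15 (O = 5*3 = 15)
y = 11 (y = 1*(15 - 4) = 1*11 = 11)
(286/525 - 796/(-313))*y = (286/525 - 796/(-313))*11 = (286*(1/525) - 796*(-1/313))*11 = (286/525 + 796/313)*11 = (507418/164325)*11 = 5581598/164325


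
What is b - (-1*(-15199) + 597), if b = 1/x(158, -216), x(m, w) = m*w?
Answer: -539085889/34128 ≈ -15796.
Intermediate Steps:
b = -1/34128 (b = 1/(158*(-216)) = 1/(-34128) = -1/34128 ≈ -2.9301e-5)
b - (-1*(-15199) + 597) = -1/34128 - (-1*(-15199) + 597) = -1/34128 - (15199 + 597) = -1/34128 - 1*15796 = -1/34128 - 15796 = -539085889/34128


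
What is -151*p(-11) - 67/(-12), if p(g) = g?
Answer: 19999/12 ≈ 1666.6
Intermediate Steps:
-151*p(-11) - 67/(-12) = -151*(-11) - 67/(-12) = 1661 - 67*(-1/12) = 1661 + 67/12 = 19999/12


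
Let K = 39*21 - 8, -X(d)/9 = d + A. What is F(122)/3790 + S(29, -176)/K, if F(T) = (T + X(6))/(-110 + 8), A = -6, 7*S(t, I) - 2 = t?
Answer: 5645693/1097307330 ≈ 0.0051450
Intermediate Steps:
S(t, I) = 2/7 + t/7
X(d) = 54 - 9*d (X(d) = -9*(d - 6) = -9*(-6 + d) = 54 - 9*d)
K = 811 (K = 819 - 8 = 811)
F(T) = -T/102 (F(T) = (T + (54 - 9*6))/(-110 + 8) = (T + (54 - 54))/(-102) = (T + 0)*(-1/102) = T*(-1/102) = -T/102)
F(122)/3790 + S(29, -176)/K = -1/102*122/3790 + (2/7 + (1/7)*29)/811 = -61/51*1/3790 + (2/7 + 29/7)*(1/811) = -61/193290 + (31/7)*(1/811) = -61/193290 + 31/5677 = 5645693/1097307330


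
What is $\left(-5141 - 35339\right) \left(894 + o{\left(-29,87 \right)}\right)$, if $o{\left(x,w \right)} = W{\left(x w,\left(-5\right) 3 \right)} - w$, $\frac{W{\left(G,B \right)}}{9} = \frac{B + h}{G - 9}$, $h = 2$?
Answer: $- \frac{6893207640}{211} \approx -3.2669 \cdot 10^{7}$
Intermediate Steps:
$W{\left(G,B \right)} = \frac{9 \left(2 + B\right)}{-9 + G}$ ($W{\left(G,B \right)} = 9 \frac{B + 2}{G - 9} = 9 \frac{2 + B}{-9 + G} = \frac{9 \left(2 + B\right)}{-9 + G}$)
$o{\left(x,w \right)} = - w - \frac{117}{-9 + w x}$ ($o{\left(x,w \right)} = \frac{9 \left(2 - 15\right)}{-9 + x w} - w = \frac{9 \left(2 - 15\right)}{-9 + w x} - w = 9 \frac{1}{-9 + w x} \left(-13\right) - w = - \frac{117}{-9 + w x} - w = - w - \frac{117}{-9 + w x}$)
$\left(-5141 - 35339\right) \left(894 + o{\left(-29,87 \right)}\right) = \left(-5141 - 35339\right) \left(894 + \frac{-117 - 87 \left(-9 + 87 \left(-29\right)\right)}{-9 + 87 \left(-29\right)}\right) = - 40480 \left(894 + \frac{-117 - 87 \left(-9 - 2523\right)}{-9 - 2523}\right) = - 40480 \left(894 + \frac{-117 - 87 \left(-2532\right)}{-2532}\right) = - 40480 \left(894 - \frac{-117 + 220284}{2532}\right) = - 40480 \left(894 - \frac{73389}{844}\right) = \left(-40480\right) \frac{681147}{844} = - \frac{6893207640}{211}$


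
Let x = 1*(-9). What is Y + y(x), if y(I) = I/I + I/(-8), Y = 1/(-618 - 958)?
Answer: 837/394 ≈ 2.1244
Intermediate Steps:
Y = -1/1576 (Y = 1/(-1576) = -1/1576 ≈ -0.00063452)
x = -9
y(I) = 1 - I/8 (y(I) = 1 + I*(-1/8) = 1 - I/8)
Y + y(x) = -1/1576 + (1 - 1/8*(-9)) = -1/1576 + (1 + 9/8) = -1/1576 + 17/8 = 837/394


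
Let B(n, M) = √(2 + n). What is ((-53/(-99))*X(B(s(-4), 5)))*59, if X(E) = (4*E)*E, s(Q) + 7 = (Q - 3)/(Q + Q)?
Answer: -3127/6 ≈ -521.17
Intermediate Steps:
s(Q) = -7 + (-3 + Q)/(2*Q) (s(Q) = -7 + (Q - 3)/(Q + Q) = -7 + (-3 + Q)/((2*Q)) = -7 + (-3 + Q)*(1/(2*Q)) = -7 + (-3 + Q)/(2*Q))
X(E) = 4*E²
((-53/(-99))*X(B(s(-4), 5)))*59 = ((-53/(-99))*(4*(√(2 + (½)*(-3 - 13*(-4))/(-4)))²))*59 = ((-53*(-1/99))*(4*(√(2 + (½)*(-¼)*(-3 + 52)))²))*59 = (53*(4*(√(2 + (½)*(-¼)*49))²)/99)*59 = (53*(4*(√(2 - 49/8))²)/99)*59 = (53*(4*(√(-33/8))²)/99)*59 = (53*(4*(I*√66/4)²)/99)*59 = (53*(4*(-33/8))/99)*59 = ((53/99)*(-33/2))*59 = -53/6*59 = -3127/6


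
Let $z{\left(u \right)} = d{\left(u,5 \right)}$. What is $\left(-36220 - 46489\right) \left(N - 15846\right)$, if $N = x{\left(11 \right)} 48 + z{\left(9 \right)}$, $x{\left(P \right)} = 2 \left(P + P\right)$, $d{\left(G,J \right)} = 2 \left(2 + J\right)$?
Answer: $1134767480$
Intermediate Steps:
$d{\left(G,J \right)} = 4 + 2 J$
$z{\left(u \right)} = 14$ ($z{\left(u \right)} = 4 + 2 \cdot 5 = 4 + 10 = 14$)
$x{\left(P \right)} = 4 P$ ($x{\left(P \right)} = 2 \cdot 2 P = 4 P$)
$N = 2126$ ($N = 4 \cdot 11 \cdot 48 + 14 = 44 \cdot 48 + 14 = 2112 + 14 = 2126$)
$\left(-36220 - 46489\right) \left(N - 15846\right) = \left(-36220 - 46489\right) \left(2126 - 15846\right) = \left(-82709\right) \left(-13720\right) = 1134767480$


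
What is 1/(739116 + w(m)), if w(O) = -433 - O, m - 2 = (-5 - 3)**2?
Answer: 1/738617 ≈ 1.3539e-6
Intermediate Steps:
m = 66 (m = 2 + (-5 - 3)**2 = 2 + (-8)**2 = 2 + 64 = 66)
1/(739116 + w(m)) = 1/(739116 + (-433 - 1*66)) = 1/(739116 + (-433 - 66)) = 1/(739116 - 499) = 1/738617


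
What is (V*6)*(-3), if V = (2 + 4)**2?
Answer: -648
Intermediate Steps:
V = 36 (V = 6**2 = 36)
(V*6)*(-3) = (36*6)*(-3) = 216*(-3) = -648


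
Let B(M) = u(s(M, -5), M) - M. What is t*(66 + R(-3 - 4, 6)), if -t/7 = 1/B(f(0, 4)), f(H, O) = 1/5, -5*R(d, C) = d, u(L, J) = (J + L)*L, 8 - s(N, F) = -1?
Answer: -337/59 ≈ -5.7119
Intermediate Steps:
s(N, F) = 9 (s(N, F) = 8 - 1*(-1) = 8 + 1 = 9)
u(L, J) = L*(J + L)
R(d, C) = -d/5
f(H, O) = ⅕
B(M) = 81 + 8*M (B(M) = 9*(M + 9) - M = 9*(9 + M) - M = (81 + 9*M) - M = 81 + 8*M)
t = -5/59 (t = -7/(81 + 8*(⅕)) = -7/(81 + 8/5) = -7/413/5 = -7*5/413 = -5/59 ≈ -0.084746)
t*(66 + R(-3 - 4, 6)) = -5*(66 - (-3 - 4)/5)/59 = -5*(66 - ⅕*(-7))/59 = -5*(66 + 7/5)/59 = -5/59*337/5 = -337/59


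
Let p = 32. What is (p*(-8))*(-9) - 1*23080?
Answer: -20776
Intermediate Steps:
(p*(-8))*(-9) - 1*23080 = (32*(-8))*(-9) - 1*23080 = -256*(-9) - 23080 = 2304 - 23080 = -20776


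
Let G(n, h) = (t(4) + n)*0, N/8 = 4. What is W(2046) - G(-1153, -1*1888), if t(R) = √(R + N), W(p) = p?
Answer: 2046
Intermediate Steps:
N = 32 (N = 8*4 = 32)
t(R) = √(32 + R) (t(R) = √(R + 32) = √(32 + R))
G(n, h) = 0 (G(n, h) = (√(32 + 4) + n)*0 = (√36 + n)*0 = (6 + n)*0 = 0)
W(2046) - G(-1153, -1*1888) = 2046 - 1*0 = 2046 + 0 = 2046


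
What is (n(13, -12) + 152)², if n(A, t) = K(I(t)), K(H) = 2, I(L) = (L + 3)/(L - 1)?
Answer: 23716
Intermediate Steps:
I(L) = (3 + L)/(-1 + L)
n(A, t) = 2
(n(13, -12) + 152)² = (2 + 152)² = 154² = 23716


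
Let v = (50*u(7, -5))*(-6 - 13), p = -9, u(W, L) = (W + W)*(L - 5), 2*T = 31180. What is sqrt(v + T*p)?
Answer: I*sqrt(7310) ≈ 85.499*I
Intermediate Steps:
T = 15590 (T = (1/2)*31180 = 15590)
u(W, L) = 2*W*(-5 + L) (u(W, L) = (2*W)*(-5 + L) = 2*W*(-5 + L))
v = 133000 (v = (50*(2*7*(-5 - 5)))*(-6 - 13) = (50*(2*7*(-10)))*(-19) = (50*(-140))*(-19) = -7000*(-19) = 133000)
sqrt(v + T*p) = sqrt(133000 + 15590*(-9)) = sqrt(133000 - 140310) = sqrt(-7310) = I*sqrt(7310)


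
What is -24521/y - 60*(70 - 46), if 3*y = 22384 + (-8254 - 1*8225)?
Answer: -8576763/5905 ≈ -1452.5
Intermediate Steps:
y = 5905/3 (y = (22384 + (-8254 - 1*8225))/3 = (22384 + (-8254 - 8225))/3 = (22384 - 16479)/3 = (⅓)*5905 = 5905/3 ≈ 1968.3)
-24521/y - 60*(70 - 46) = -24521/5905/3 - 60*(70 - 46) = -24521*3/5905 - 60*24 = -73563/5905 - 1440 = -8576763/5905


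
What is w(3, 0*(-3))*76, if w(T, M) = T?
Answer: 228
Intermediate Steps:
w(3, 0*(-3))*76 = 3*76 = 228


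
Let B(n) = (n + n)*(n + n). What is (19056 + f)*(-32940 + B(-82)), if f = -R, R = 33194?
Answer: 85450072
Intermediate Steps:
f = -33194 (f = -1*33194 = -33194)
B(n) = 4*n² (B(n) = (2*n)*(2*n) = 4*n²)
(19056 + f)*(-32940 + B(-82)) = (19056 - 33194)*(-32940 + 4*(-82)²) = -14138*(-32940 + 4*6724) = -14138*(-32940 + 26896) = -14138*(-6044) = 85450072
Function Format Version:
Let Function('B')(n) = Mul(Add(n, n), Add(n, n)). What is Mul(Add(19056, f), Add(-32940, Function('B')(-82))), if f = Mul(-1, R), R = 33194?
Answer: 85450072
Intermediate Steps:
f = -33194 (f = Mul(-1, 33194) = -33194)
Function('B')(n) = Mul(4, Pow(n, 2)) (Function('B')(n) = Mul(Mul(2, n), Mul(2, n)) = Mul(4, Pow(n, 2)))
Mul(Add(19056, f), Add(-32940, Function('B')(-82))) = Mul(Add(19056, -33194), Add(-32940, Mul(4, Pow(-82, 2)))) = Mul(-14138, Add(-32940, Mul(4, 6724))) = Mul(-14138, Add(-32940, 26896)) = Mul(-14138, -6044) = 85450072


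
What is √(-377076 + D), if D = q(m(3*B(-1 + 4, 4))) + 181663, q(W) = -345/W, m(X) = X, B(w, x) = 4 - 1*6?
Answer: I*√781422/2 ≈ 441.99*I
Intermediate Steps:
B(w, x) = -2 (B(w, x) = 4 - 6 = -2)
D = 363441/2 (D = -345/(3*(-2)) + 181663 = -345/(-6) + 181663 = -345*(-⅙) + 181663 = 115/2 + 181663 = 363441/2 ≈ 1.8172e+5)
√(-377076 + D) = √(-377076 + 363441/2) = √(-390711/2) = I*√781422/2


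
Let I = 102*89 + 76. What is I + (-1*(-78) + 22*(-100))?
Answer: 7032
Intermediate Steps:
I = 9154 (I = 9078 + 76 = 9154)
I + (-1*(-78) + 22*(-100)) = 9154 + (-1*(-78) + 22*(-100)) = 9154 + (78 - 2200) = 9154 - 2122 = 7032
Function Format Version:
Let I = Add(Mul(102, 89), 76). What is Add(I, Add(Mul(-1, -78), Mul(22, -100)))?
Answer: 7032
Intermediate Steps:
I = 9154 (I = Add(9078, 76) = 9154)
Add(I, Add(Mul(-1, -78), Mul(22, -100))) = Add(9154, Add(Mul(-1, -78), Mul(22, -100))) = Add(9154, Add(78, -2200)) = Add(9154, -2122) = 7032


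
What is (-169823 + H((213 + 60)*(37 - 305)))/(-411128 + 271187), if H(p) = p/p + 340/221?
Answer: 30242/24921 ≈ 1.2135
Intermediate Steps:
H(p) = 33/13 (H(p) = 1 + 340*(1/221) = 1 + 20/13 = 33/13)
(-169823 + H((213 + 60)*(37 - 305)))/(-411128 + 271187) = (-169823 + 33/13)/(-411128 + 271187) = -2207666/13/(-139941) = -2207666/13*(-1/139941) = 30242/24921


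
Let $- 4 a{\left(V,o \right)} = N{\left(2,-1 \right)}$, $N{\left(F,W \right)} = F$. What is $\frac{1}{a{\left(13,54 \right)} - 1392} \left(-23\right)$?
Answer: $\frac{46}{2785} \approx 0.016517$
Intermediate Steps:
$a{\left(V,o \right)} = - \frac{1}{2}$ ($a{\left(V,o \right)} = \left(- \frac{1}{4}\right) 2 = - \frac{1}{2}$)
$\frac{1}{a{\left(13,54 \right)} - 1392} \left(-23\right) = \frac{1}{- \frac{1}{2} - 1392} \left(-23\right) = \frac{1}{- \frac{2785}{2}} \left(-23\right) = \left(- \frac{2}{2785}\right) \left(-23\right) = \frac{46}{2785}$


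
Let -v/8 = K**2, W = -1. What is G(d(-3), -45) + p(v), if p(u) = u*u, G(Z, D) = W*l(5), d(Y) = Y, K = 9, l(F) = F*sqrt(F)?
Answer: 419904 - 5*sqrt(5) ≈ 4.1989e+5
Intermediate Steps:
l(F) = F**(3/2)
G(Z, D) = -5*sqrt(5) (G(Z, D) = -5**(3/2) = -5*sqrt(5))
v = -648 (v = -8*9**2 = -8*81 = -648)
p(u) = u**2
G(d(-3), -45) + p(v) = -5*sqrt(5) + (-648)**2 = -5*sqrt(5) + 419904 = 419904 - 5*sqrt(5)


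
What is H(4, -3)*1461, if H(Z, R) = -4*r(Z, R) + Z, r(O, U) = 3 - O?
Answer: 11688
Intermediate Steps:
H(Z, R) = -12 + 5*Z (H(Z, R) = -4*(3 - Z) + Z = (-12 + 4*Z) + Z = -12 + 5*Z)
H(4, -3)*1461 = (-12 + 5*4)*1461 = (-12 + 20)*1461 = 8*1461 = 11688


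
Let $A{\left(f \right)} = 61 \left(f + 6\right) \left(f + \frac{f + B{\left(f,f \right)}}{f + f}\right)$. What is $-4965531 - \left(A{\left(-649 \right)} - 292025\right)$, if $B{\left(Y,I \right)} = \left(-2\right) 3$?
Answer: $- \frac{39082053369}{1298} \approx -3.0109 \cdot 10^{7}$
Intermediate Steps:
$B{\left(Y,I \right)} = -6$
$A{\left(f \right)} = 61 \left(6 + f\right) \left(f + \frac{-6 + f}{2 f}\right)$ ($A{\left(f \right)} = 61 \left(f + 6\right) \left(f + \frac{f - 6}{f + f}\right) = 61 \left(6 + f\right) \left(f + \frac{-6 + f}{2 f}\right)$)
$-4965531 - \left(A{\left(-649 \right)} - 292025\right) = -4965531 - \left(\left(- \frac{1098}{-649} + 61 \left(-649\right)^{2} + \frac{793}{2} \left(-649\right)\right) - 292025\right) = -4965531 - \left(\left(\left(-1098\right) \left(- \frac{1}{649}\right) + 61 \cdot 421201 - \frac{514657}{2}\right) - 292025\right) = -4965531 - \left(\left(\frac{1098}{649} + 25693261 - \frac{514657}{2}\right) - 292025\right) = -4965531 - \left(\frac{33015842581}{1298} - 292025\right) = -4965531 - \frac{32636794131}{1298} = - \frac{39082053369}{1298}$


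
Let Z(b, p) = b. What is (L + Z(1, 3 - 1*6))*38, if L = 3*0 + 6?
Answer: 266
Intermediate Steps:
L = 6 (L = 0 + 6 = 6)
(L + Z(1, 3 - 1*6))*38 = (6 + 1)*38 = 7*38 = 266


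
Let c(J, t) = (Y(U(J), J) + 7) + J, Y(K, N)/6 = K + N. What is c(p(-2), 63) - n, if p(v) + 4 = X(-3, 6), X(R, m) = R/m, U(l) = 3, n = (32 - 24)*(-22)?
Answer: 339/2 ≈ 169.50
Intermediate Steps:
n = -176 (n = 8*(-22) = -176)
Y(K, N) = 6*K + 6*N (Y(K, N) = 6*(K + N) = 6*K + 6*N)
p(v) = -9/2 (p(v) = -4 - 3/6 = -4 - 3*⅙ = -4 - ½ = -9/2)
c(J, t) = 25 + 7*J (c(J, t) = ((6*3 + 6*J) + 7) + J = ((18 + 6*J) + 7) + J = (25 + 6*J) + J = 25 + 7*J)
c(p(-2), 63) - n = (25 + 7*(-9/2)) - 1*(-176) = (25 - 63/2) + 176 = -13/2 + 176 = 339/2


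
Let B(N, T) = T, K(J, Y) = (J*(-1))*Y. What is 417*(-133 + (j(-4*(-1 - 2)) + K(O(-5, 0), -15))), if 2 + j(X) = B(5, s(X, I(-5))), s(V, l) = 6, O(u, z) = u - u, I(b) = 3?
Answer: -53793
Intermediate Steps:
O(u, z) = 0
K(J, Y) = -J*Y (K(J, Y) = (-J)*Y = -J*Y)
j(X) = 4 (j(X) = -2 + 6 = 4)
417*(-133 + (j(-4*(-1 - 2)) + K(O(-5, 0), -15))) = 417*(-133 + (4 - 1*0*(-15))) = 417*(-133 + (4 + 0)) = 417*(-133 + 4) = 417*(-129) = -53793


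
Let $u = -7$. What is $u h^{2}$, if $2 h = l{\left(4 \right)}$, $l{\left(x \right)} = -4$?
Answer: $-28$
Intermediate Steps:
$h = -2$ ($h = \frac{1}{2} \left(-4\right) = -2$)
$u h^{2} = - 7 \left(-2\right)^{2} = \left(-7\right) 4 = -28$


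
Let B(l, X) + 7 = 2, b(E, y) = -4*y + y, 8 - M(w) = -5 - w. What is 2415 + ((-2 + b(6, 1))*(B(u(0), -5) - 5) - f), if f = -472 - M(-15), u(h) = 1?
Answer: 2935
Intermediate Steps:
M(w) = 13 + w (M(w) = 8 - (-5 - w) = 8 + (5 + w) = 13 + w)
b(E, y) = -3*y
f = -470 (f = -472 - (13 - 15) = -472 - 1*(-2) = -472 + 2 = -470)
B(l, X) = -5 (B(l, X) = -7 + 2 = -5)
2415 + ((-2 + b(6, 1))*(B(u(0), -5) - 5) - f) = 2415 + ((-2 - 3*1)*(-5 - 5) - 1*(-470)) = 2415 + ((-2 - 3)*(-10) + 470) = 2415 + (-5*(-10) + 470) = 2415 + (50 + 470) = 2415 + 520 = 2935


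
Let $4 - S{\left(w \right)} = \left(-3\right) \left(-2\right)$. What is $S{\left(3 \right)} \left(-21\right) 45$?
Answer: $1890$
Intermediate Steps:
$S{\left(w \right)} = -2$ ($S{\left(w \right)} = 4 - \left(-3\right) \left(-2\right) = 4 - 6 = -2$)
$S{\left(3 \right)} \left(-21\right) 45 = \left(-2\right) \left(-21\right) 45 = 42 \cdot 45 = 1890$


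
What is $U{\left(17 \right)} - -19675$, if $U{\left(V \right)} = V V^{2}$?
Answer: $24588$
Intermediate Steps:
$U{\left(V \right)} = V^{3}$
$U{\left(17 \right)} - -19675 = 17^{3} - -19675 = 4913 + 19675 = 24588$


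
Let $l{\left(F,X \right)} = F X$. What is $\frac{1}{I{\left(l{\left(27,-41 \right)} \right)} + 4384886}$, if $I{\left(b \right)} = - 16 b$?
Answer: $\frac{1}{4402598} \approx 2.2714 \cdot 10^{-7}$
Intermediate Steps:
$\frac{1}{I{\left(l{\left(27,-41 \right)} \right)} + 4384886} = \frac{1}{- 16 \cdot 27 \left(-41\right) + 4384886} = \frac{1}{\left(-16\right) \left(-1107\right) + 4384886} = \frac{1}{17712 + 4384886} = \frac{1}{4402598}$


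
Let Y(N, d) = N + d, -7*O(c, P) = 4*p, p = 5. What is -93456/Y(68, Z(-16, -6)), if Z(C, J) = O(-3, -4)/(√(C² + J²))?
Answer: -631440656/459443 - 181720*√73/459443 ≈ -1377.7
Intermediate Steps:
O(c, P) = -20/7 (O(c, P) = -4*5/7 = -⅐*20 = -20/7)
Z(C, J) = -20/(7*√(C² + J²))
-93456/Y(68, Z(-16, -6)) = -93456/(68 - 20/(7*√((-16)² + (-6)²))) = -93456/(68 - 20/(7*√(256 + 36))) = -93456/(68 - 10*√73/511)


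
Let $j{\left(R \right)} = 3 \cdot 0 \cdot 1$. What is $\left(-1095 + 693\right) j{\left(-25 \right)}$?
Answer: $0$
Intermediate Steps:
$j{\left(R \right)} = 0$ ($j{\left(R \right)} = 0 \cdot 1 = 0$)
$\left(-1095 + 693\right) j{\left(-25 \right)} = \left(-1095 + 693\right) 0 = \left(-402\right) 0 = 0$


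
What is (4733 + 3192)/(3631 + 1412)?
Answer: 7925/5043 ≈ 1.5715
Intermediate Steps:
(4733 + 3192)/(3631 + 1412) = 7925/5043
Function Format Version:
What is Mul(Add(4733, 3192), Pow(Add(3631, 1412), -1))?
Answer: Rational(7925, 5043) ≈ 1.5715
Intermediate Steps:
Mul(Add(4733, 3192), Pow(Add(3631, 1412), -1)) = Mul(7925, Pow(5043, -1)) = Mul(7925, Rational(1, 5043)) = Rational(7925, 5043)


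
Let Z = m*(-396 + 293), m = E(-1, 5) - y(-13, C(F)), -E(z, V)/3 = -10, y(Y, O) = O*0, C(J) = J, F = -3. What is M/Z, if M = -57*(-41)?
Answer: -779/1030 ≈ -0.75631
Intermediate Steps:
y(Y, O) = 0
E(z, V) = 30 (E(z, V) = -3*(-10) = 30)
m = 30 (m = 30 - 1*0 = 30 + 0 = 30)
M = 2337
Z = -3090 (Z = 30*(-396 + 293) = 30*(-103) = -3090)
M/Z = 2337/(-3090) = 2337*(-1/3090) = -779/1030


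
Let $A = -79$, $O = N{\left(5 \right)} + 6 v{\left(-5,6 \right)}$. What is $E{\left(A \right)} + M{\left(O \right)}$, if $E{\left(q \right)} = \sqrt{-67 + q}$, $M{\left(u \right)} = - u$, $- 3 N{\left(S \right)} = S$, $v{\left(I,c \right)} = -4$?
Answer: $\frac{77}{3} + i \sqrt{146} \approx 25.667 + 12.083 i$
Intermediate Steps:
$N{\left(S \right)} = - \frac{S}{3}$
$O = - \frac{77}{3}$ ($O = \left(- \frac{1}{3}\right) 5 + 6 \left(-4\right) = - \frac{5}{3} - 24 = - \frac{77}{3} \approx -25.667$)
$E{\left(A \right)} + M{\left(O \right)} = \sqrt{-67 - 79} - - \frac{77}{3} = \sqrt{-146} + \frac{77}{3} = i \sqrt{146} + \frac{77}{3} = \frac{77}{3} + i \sqrt{146}$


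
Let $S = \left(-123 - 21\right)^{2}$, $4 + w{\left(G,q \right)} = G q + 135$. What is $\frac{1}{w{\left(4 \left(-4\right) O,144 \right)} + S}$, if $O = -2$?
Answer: $\frac{1}{25475} \approx 3.9254 \cdot 10^{-5}$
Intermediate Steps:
$w{\left(G,q \right)} = 131 + G q$ ($w{\left(G,q \right)} = -4 + \left(G q + 135\right) = -4 + \left(135 + G q\right) = 131 + G q$)
$S = 20736$ ($S = \left(-144\right)^{2} = 20736$)
$\frac{1}{w{\left(4 \left(-4\right) O,144 \right)} + S} = \frac{1}{\left(131 + 4 \left(-4\right) \left(-2\right) 144\right) + 20736} = \frac{1}{\left(131 + \left(-16\right) \left(-2\right) 144\right) + 20736} = \frac{1}{\left(131 + 32 \cdot 144\right) + 20736} = \frac{1}{\left(131 + 4608\right) + 20736} = \frac{1}{4739 + 20736} = \frac{1}{25475}$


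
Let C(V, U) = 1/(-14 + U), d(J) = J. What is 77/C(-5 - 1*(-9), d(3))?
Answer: -847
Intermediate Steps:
77/C(-5 - 1*(-9), d(3)) = 77/(1/(-14 + 3)) = 77/(1/(-11)) = 77/(-1/11) = 77*(-11) = -847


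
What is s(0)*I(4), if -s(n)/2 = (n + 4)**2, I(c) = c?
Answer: -128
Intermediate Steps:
s(n) = -2*(4 + n)**2 (s(n) = -2*(n + 4)**2 = -2*(4 + n)**2)
s(0)*I(4) = -2*(4 + 0)**2*4 = -2*4**2*4 = -2*16*4 = -32*4 = -128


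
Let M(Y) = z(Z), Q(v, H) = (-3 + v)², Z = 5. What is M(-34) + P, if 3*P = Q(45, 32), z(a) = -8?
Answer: 580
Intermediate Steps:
P = 588 (P = (-3 + 45)²/3 = (⅓)*42² = (⅓)*1764 = 588)
M(Y) = -8
M(-34) + P = -8 + 588 = 580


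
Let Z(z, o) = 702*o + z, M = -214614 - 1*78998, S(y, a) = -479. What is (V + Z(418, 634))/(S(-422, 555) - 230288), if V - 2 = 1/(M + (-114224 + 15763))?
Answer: -174663816623/90477509991 ≈ -1.9305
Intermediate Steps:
M = -293612 (M = -214614 - 78998 = -293612)
V = 784145/392073 (V = 2 + 1/(-293612 + (-114224 + 15763)) = 2 + 1/(-293612 - 98461) = 2 + 1/(-392073) = 2 - 1/392073 = 784145/392073 ≈ 2.0000)
Z(z, o) = z + 702*o
(V + Z(418, 634))/(S(-422, 555) - 230288) = (784145/392073 + (418 + 702*634))/(-479 - 230288) = (784145/392073 + (418 + 445068))/(-230767) = (784145/392073 + 445486)*(-1/230767) = (174663816623/392073)*(-1/230767) = -174663816623/90477509991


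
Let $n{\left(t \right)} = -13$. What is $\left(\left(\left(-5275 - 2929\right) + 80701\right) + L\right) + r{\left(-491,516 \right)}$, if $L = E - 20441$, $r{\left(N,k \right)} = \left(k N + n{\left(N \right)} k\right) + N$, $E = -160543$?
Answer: $-369042$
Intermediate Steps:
$r{\left(N,k \right)} = N - 13 k + N k$ ($r{\left(N,k \right)} = \left(k N - 13 k\right) + N = \left(N k - 13 k\right) + N = \left(- 13 k + N k\right) + N = N - 13 k + N k$)
$L = -180984$ ($L = -160543 - 20441 = -180984$)
$\left(\left(\left(-5275 - 2929\right) + 80701\right) + L\right) + r{\left(-491,516 \right)} = \left(\left(\left(-5275 - 2929\right) + 80701\right) - 180984\right) - 260555 = \left(\left(-8204 + 80701\right) - 180984\right) - 260555 = \left(72497 - 180984\right) - 260555 = -108487 - 260555 = -369042$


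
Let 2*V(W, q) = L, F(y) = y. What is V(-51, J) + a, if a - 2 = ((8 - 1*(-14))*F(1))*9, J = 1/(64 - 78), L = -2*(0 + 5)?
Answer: 195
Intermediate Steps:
L = -10 (L = -2*5 = -10)
J = -1/14 (J = 1/(-14) = -1/14 ≈ -0.071429)
V(W, q) = -5 (V(W, q) = (½)*(-10) = -5)
a = 200 (a = 2 + ((8 - 1*(-14))*1)*9 = 2 + ((8 + 14)*1)*9 = 2 + (22*1)*9 = 2 + 22*9 = 2 + 198 = 200)
V(-51, J) + a = -5 + 200 = 195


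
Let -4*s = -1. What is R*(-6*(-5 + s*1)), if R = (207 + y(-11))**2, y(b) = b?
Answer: 1094856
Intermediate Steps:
s = 1/4 (s = -1/4*(-1) = 1/4 ≈ 0.25000)
R = 38416 (R = (207 - 11)**2 = 196**2 = 38416)
R*(-6*(-5 + s*1)) = 38416*(-6*(-5 + (1/4)*1)) = 38416*(-6*(-5 + 1/4)) = 38416*(-6*(-19/4)) = 38416*(57/2) = 1094856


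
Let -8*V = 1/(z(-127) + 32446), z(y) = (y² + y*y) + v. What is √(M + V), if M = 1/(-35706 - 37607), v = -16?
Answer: I*√350241586506006/4742471344 ≈ 0.0039462*I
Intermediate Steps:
z(y) = -16 + 2*y² (z(y) = (y² + y*y) - 16 = (y² + y²) - 16 = 2*y² - 16 = -16 + 2*y²)
M = -1/73313 (M = 1/(-73313) = -1/73313 ≈ -1.3640e-5)
V = -1/517504 (V = -1/(8*((-16 + 2*(-127)²) + 32446)) = -1/(8*((-16 + 2*16129) + 32446)) = -1/(8*((-16 + 32258) + 32446)) = -1/(8*(32242 + 32446)) = -⅛/64688 = -⅛*1/64688 = -1/517504 ≈ -1.9324e-6)
√(M + V) = √(-1/73313 - 1/517504) = √(-590817/37939770752) = I*√350241586506006/4742471344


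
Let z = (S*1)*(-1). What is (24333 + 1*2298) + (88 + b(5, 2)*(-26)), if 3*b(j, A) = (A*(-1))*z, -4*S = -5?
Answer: 80092/3 ≈ 26697.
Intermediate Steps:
S = 5/4 (S = -1/4*(-5) = 5/4 ≈ 1.2500)
z = -5/4 (z = ((5/4)*1)*(-1) = (5/4)*(-1) = -5/4 ≈ -1.2500)
b(j, A) = 5*A/12 (b(j, A) = ((A*(-1))*(-5/4))/3 = (-A*(-5/4))/3 = (5*A/4)/3 = 5*A/12)
(24333 + 1*2298) + (88 + b(5, 2)*(-26)) = (24333 + 1*2298) + (88 + ((5/12)*2)*(-26)) = (24333 + 2298) + (88 + (5/6)*(-26)) = 26631 + (88 - 65/3) = 26631 + 199/3 = 80092/3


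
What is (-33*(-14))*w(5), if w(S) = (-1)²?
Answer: 462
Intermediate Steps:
w(S) = 1
(-33*(-14))*w(5) = -33*(-14)*1 = 462*1 = 462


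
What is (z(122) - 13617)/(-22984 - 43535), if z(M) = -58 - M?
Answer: 1533/7391 ≈ 0.20741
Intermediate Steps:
(z(122) - 13617)/(-22984 - 43535) = ((-58 - 1*122) - 13617)/(-22984 - 43535) = ((-58 - 122) - 13617)/(-66519) = (-180 - 13617)*(-1/66519) = -13797*(-1/66519) = 1533/7391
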